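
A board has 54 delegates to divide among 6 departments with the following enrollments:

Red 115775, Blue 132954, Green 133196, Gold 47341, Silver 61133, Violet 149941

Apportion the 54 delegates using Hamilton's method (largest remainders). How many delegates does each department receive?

Red 10; Blue 11; Green 11; Gold 4; Silver 5; Violet 13

Standard divisor: 640340 ÷ 54 ≈ 11858.148.
Standard quotas: Red 9.7633, Blue 11.2120, Green 11.2324, Gold 3.9923, Silver 5.1554, Violet 12.6446.
Lower quotas: Red 9, Blue 11, Green 11, Gold 3, Silver 5, Violet 12 (sum 51, leaving 3 seats).
Remainders in descending order: Gold 0.9923, Red 0.7633, Violet 0.6446, Green 0.2324, Blue 0.2120, Silver 0.1554.
The surplus seats go to Gold, Red, Violet.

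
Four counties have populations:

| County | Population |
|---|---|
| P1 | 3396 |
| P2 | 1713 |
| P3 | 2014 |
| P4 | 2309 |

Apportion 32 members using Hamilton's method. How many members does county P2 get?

The standard divisor is 9432/32 ≈ 294.75.
Standard quotas: P1 11.522, P2 5.812, P3 6.833, P4 7.834.
Lower quotas: P1 11, P2 5, P3 6, P4 7 (sum 29, leaving 3 seats).
Remainders in descending order: P4 0.834, P3 0.833, P2 0.812, P1 0.522.
Largest remainders: P4, P3, P2 receive the extra seats.
P2 receives 6.

6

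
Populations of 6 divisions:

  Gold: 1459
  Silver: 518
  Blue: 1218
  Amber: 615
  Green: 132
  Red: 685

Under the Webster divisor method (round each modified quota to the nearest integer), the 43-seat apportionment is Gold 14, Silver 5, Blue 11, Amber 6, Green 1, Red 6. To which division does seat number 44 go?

Blue

Priority for the next seat is population ÷ (current seats + 0.5).
Priorities: Gold 100.621, Silver 94.182, Blue 105.913, Amber 94.615, Green 88.000, Red 105.385.
Highest priority: Blue.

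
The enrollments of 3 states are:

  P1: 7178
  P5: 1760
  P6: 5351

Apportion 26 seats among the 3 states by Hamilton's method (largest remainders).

The standard divisor is 14289/26 ≈ 549.577.
Standard quotas: P1 13.0610, P5 3.2025, P6 9.7366.
Lower quotas: P1 13, P5 3, P6 9 (sum 25, leaving 1 seat).
Remainders in descending order: P6 0.7366, P5 0.2025, P1 0.0610.
The surplus seat goes to P6.

P1=13; P5=3; P6=10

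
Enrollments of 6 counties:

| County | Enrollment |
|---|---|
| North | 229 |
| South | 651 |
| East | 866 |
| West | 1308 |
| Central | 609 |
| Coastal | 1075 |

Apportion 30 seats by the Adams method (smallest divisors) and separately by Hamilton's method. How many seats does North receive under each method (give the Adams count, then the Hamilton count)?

Adams: North 2, South 4, East 5, West 8, Central 4, Coastal 7.
Hamilton: North 1, South 4, East 6, West 8, Central 4, Coastal 7.
North gets 2 under Adams and 1 under Hamilton.

2 and 1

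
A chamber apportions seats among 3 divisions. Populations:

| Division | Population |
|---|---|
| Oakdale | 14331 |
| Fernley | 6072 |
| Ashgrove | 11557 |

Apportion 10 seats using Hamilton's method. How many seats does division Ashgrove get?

4

The standard divisor is 31960/10 = 3196.
Standard quotas: Oakdale 4.4840, Fernley 1.8999, Ashgrove 3.6161.
Lower quotas: Oakdale 4, Fernley 1, Ashgrove 3 (sum 8, leaving 2 seats).
Remainders in descending order: Fernley 0.8999, Ashgrove 0.6161, Oakdale 0.4840.
Largest remainders: Fernley, Ashgrove receive the extra seats.
Ashgrove receives 4.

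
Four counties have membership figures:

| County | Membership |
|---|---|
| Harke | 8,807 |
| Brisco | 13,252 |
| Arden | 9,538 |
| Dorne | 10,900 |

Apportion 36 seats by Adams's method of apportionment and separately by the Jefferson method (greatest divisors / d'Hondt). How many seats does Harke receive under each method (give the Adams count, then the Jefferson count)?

8 and 7

Adams: Harke 8, Brisco 11, Arden 8, Dorne 9.
Jefferson: Harke 7, Brisco 12, Arden 8, Dorne 9.
Harke gets 8 under Adams and 7 under Jefferson.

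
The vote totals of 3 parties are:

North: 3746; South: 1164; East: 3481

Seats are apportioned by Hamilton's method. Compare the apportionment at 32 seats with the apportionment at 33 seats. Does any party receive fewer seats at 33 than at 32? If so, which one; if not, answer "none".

South

At 32 seats: North 14, South 5, East 13.
At 33 seats: North 15, South 4, East 14.
South drops from 5 to 4.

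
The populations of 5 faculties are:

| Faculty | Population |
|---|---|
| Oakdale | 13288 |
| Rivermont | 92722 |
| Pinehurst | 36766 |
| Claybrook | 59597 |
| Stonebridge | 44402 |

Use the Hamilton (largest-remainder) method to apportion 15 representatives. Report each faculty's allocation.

Oakdale=1, Rivermont=6, Pinehurst=2, Claybrook=3, Stonebridge=3

The standard divisor is 246775/15 ≈ 16451.667.
Standard quotas: Oakdale 0.8077, Rivermont 5.6360, Pinehurst 2.2348, Claybrook 3.6226, Stonebridge 2.6989.
Lower quotas: Oakdale 0, Rivermont 5, Pinehurst 2, Claybrook 3, Stonebridge 2 (sum 12, leaving 3 seats).
Remainders in descending order: Oakdale 0.8077, Stonebridge 0.6989, Rivermont 0.6360, Claybrook 0.6226, Pinehurst 0.2348.
The surplus seats go to Oakdale, Stonebridge, Rivermont.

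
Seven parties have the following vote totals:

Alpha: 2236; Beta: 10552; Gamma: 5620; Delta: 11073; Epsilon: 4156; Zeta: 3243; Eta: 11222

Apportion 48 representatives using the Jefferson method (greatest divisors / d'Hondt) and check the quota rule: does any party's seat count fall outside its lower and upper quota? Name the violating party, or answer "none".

none

Standard quotas: Alpha 2.231, Beta 10.530, Gamma 5.608, Delta 11.050, Epsilon 4.147, Zeta 3.236, Eta 11.198.
Jefferson allocation: Alpha 2, Beta 11, Gamma 6, Delta 11, Epsilon 4, Zeta 3, Eta 11.
Every allocation lies between the lower and upper quota.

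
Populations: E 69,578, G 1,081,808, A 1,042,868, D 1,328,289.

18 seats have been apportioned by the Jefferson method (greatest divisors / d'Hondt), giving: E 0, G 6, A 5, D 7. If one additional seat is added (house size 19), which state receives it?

Priority for the next seat is population ÷ (current seats + 1).
Priorities: E 69578.000, G 154544.000, A 173811.333, D 166036.125.
Highest priority: A.

A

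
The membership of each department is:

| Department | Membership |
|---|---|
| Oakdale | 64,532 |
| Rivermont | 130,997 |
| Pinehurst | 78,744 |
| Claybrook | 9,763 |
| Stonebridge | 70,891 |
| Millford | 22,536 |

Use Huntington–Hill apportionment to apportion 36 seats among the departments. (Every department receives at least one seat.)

Oakdale: 6, Rivermont: 12, Pinehurst: 8, Claybrook: 1, Stonebridge: 7, Millford: 2

With divisor 10505: modified quotas Oakdale 6.143, Rivermont 12.470, Pinehurst 7.496, Claybrook 0.929, Stonebridge 6.748, Millford 2.145.
Geometric-mean thresholds: Oakdale √(6·7)=6.481, Rivermont √(12·13)=12.490, Pinehurst √(7·8)=7.483, Claybrook (min 1), Stonebridge √(6·7)=6.481, Millford √(2·3)=2.449.
Each quota rounded against its threshold gives Oakdale 6, Rivermont 12, Pinehurst 8, Claybrook 1, Stonebridge 7, Millford 2 (total 36).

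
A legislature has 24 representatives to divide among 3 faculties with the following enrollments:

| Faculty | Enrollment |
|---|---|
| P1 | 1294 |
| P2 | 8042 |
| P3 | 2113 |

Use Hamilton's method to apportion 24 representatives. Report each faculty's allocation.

Total 11449; standard divisor 11449/24 ≈ 477.042.
Standard quotas: P1 2.7126, P2 16.8581, P3 4.4294.
Lower quotas: P1 2, P2 16, P3 4 (sum 22, leaving 2 seats).
Remainders in descending order: P2 0.8581, P1 0.7126, P3 0.4294.
Largest remainders: P2, P1 receive the extra seats.

P1 3, P2 17, P3 4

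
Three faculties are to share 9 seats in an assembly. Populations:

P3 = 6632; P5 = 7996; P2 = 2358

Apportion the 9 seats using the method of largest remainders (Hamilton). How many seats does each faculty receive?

The standard divisor is 16986/9 ≈ 1887.333.
Standard quotas: P3 3.5140, P5 4.2367, P2 1.2494.
Lower quotas: P3 3, P5 4, P2 1 (sum 8, leaving 1 seat).
Remainders in descending order: P3 0.5140, P2 0.2494, P5 0.2367.
The surplus seat goes to P3.

P3=4; P5=4; P2=1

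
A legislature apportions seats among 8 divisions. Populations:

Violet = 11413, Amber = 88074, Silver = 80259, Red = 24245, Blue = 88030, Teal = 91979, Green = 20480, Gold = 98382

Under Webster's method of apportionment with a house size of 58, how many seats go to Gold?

12

Standard divisor 502862/58 ≈ 8670.034; standard quotas: Violet 1.316, Amber 10.158, Silver 9.257, Red 2.796, Blue 10.153, Teal 10.609, Green 2.362, Gold 11.347.
Rounding to the nearest integer gives 1, 10, 9, 3, 10, 11, 2, 11 = 57 seats, so the divisor must be adjusted.
With modified divisor 8500: modified quotas Violet 1.343, Amber 10.362, Silver 9.442, Red 2.852, Blue 10.356, Teal 10.821, Green 2.409, Gold 11.574.
Rounding to the nearest integer: Violet 1, Amber 10, Silver 9, Red 3, Blue 10, Teal 11, Green 2, Gold 12 (total 58).
Gold receives 12.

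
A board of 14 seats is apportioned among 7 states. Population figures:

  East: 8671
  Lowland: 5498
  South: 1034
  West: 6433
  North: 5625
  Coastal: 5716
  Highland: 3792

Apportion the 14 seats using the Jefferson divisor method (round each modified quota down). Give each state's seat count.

Standard divisor 36769/14 ≈ 2626.357; standard quotas: East 3.302, Lowland 2.093, South 0.394, West 2.449, North 2.142, Coastal 2.176, Highland 1.444.
Rounding down gives 3, 2, 0, 2, 2, 2, 1 = 12 seats, so the divisor must be adjusted.
With modified divisor 2000: modified quotas East 4.335, Lowland 2.749, South 0.517, West 3.216, North 2.812, Coastal 2.858, Highland 1.896.
Rounding down: East 4, Lowland 2, South 0, West 3, North 2, Coastal 2, Highland 1 (total 14).

East=4, Lowland=2, South=0, West=3, North=2, Coastal=2, Highland=1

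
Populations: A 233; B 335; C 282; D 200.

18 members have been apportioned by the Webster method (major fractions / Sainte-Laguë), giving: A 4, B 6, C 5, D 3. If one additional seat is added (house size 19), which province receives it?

D

Priority for the next seat is population ÷ (current seats + 0.5).
Priorities: A 51.778, B 51.538, C 51.273, D 57.143.
Highest priority: D.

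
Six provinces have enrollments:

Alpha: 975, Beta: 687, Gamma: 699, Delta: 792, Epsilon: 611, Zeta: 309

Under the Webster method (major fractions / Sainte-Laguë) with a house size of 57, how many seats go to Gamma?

Standard divisor 4073/57 ≈ 71.456; standard quotas: Alpha 13.645, Beta 9.614, Gamma 9.782, Delta 11.084, Epsilon 8.551, Zeta 4.324.
Rounding to the nearest integer gives 14, 10, 10, 11, 9, 4 = 58 seats, so the divisor must be adjusted.
With modified divisor 72.1: modified quotas Alpha 13.523, Beta 9.528, Gamma 9.695, Delta 10.985, Epsilon 8.474, Zeta 4.286.
Rounding to the nearest integer: Alpha 14, Beta 10, Gamma 10, Delta 11, Epsilon 8, Zeta 4 (total 57).
Gamma receives 10.

10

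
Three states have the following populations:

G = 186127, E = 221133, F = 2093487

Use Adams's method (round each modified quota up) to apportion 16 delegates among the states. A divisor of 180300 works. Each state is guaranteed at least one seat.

G=2, E=2, F=12

With modified divisor 180300: modified quotas G 1.032, E 1.226, F 11.611.
Rounding up: G 2, E 2, F 12 (total 16).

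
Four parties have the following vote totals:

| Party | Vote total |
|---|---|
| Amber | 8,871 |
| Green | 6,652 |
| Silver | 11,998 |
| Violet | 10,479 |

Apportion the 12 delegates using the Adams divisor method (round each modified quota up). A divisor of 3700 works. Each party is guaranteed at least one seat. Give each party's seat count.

With modified divisor 3700: modified quotas Amber 2.398, Green 1.798, Silver 3.243, Violet 2.832.
Rounding up: Amber 3, Green 2, Silver 4, Violet 3 (total 12).

Amber: 3, Green: 2, Silver: 4, Violet: 3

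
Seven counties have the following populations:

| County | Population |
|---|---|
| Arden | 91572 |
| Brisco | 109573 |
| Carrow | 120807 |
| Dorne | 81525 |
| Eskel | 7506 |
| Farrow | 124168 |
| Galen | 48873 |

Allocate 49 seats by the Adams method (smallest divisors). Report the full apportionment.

Standard divisor 584024/49 ≈ 11918.857; standard quotas: Arden 7.683, Brisco 9.193, Carrow 10.136, Dorne 6.840, Eskel 0.630, Farrow 10.418, Galen 4.100.
Rounding up gives 8, 10, 11, 7, 1, 11, 5 = 53 seats, so the divisor must be adjusted.
With modified divisor 12700: modified quotas Arden 7.210, Brisco 8.628, Carrow 9.512, Dorne 6.419, Eskel 0.591, Farrow 9.777, Galen 3.848.
Rounding up: Arden 8, Brisco 9, Carrow 10, Dorne 7, Eskel 1, Farrow 10, Galen 4 (total 49).

Arden: 8; Brisco: 9; Carrow: 10; Dorne: 7; Eskel: 1; Farrow: 10; Galen: 4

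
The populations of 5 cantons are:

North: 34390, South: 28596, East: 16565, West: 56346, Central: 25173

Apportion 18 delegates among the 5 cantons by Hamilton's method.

Total 161070; standard divisor 161070/18 ≈ 8948.333.
Standard quotas: North 3.8432, South 3.1957, East 1.8512, West 6.2968, Central 2.8131.
Lower quotas: North 3, South 3, East 1, West 6, Central 2 (sum 15, leaving 3 seats).
Remainders in descending order: East 0.8512, North 0.8432, Central 0.8131, West 0.2968, South 0.1957.
The surplus seats go to East, North, Central.

North=4; South=3; East=2; West=6; Central=3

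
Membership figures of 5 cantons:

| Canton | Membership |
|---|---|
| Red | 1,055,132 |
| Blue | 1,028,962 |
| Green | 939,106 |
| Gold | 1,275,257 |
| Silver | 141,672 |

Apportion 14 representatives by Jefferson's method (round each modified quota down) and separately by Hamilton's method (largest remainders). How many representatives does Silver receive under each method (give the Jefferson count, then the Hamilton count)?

0 and 1

Jefferson: Red 4, Blue 3, Green 3, Gold 4, Silver 0.
Hamilton: Red 3, Blue 3, Green 3, Gold 4, Silver 1.
Silver gets 0 under Jefferson and 1 under Hamilton.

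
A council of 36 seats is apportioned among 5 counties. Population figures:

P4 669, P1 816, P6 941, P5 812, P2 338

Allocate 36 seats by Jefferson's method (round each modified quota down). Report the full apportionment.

P4=7, P1=8, P6=10, P5=8, P2=3

Standard divisor 3576/36 ≈ 99.333; standard quotas: P4 6.735, P1 8.215, P6 9.473, P5 8.174, P2 3.403.
Rounding down gives 6, 8, 9, 8, 3 = 34 seats, so the divisor must be adjusted.
With modified divisor 92: modified quotas P4 7.272, P1 8.870, P6 10.228, P5 8.826, P2 3.674.
Rounding down: P4 7, P1 8, P6 10, P5 8, P2 3 (total 36).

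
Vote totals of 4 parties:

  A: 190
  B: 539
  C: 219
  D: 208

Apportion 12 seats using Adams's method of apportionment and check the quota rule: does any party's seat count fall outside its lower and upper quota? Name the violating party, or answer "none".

Standard quotas: A 1.972, B 5.595, C 2.273, D 2.159.
Adams allocation: A 2, B 5, C 3, D 2.
Every allocation lies between the lower and upper quota.

none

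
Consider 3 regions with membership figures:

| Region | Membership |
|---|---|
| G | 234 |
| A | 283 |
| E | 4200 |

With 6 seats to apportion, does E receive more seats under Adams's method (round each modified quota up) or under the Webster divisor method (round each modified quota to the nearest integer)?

Webster

Adams: G 1, A 1, E 4.
Webster: G 0, A 0, E 6.
E gets 4 under Adams and 6 under Webster.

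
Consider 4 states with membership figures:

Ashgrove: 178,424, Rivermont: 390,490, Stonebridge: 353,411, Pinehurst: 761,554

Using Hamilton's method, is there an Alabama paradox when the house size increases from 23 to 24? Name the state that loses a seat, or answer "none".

Ashgrove

At 23 seats: Ashgrove 3, Rivermont 5, Stonebridge 5, Pinehurst 10.
At 24 seats: Ashgrove 2, Rivermont 6, Stonebridge 5, Pinehurst 11.
Ashgrove drops from 3 to 2.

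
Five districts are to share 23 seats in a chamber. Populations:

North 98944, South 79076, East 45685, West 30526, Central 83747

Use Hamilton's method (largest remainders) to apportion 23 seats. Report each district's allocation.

North: 7; South: 5; East: 3; West: 2; Central: 6

Standard divisor: 337978 ÷ 23 ≈ 14694.696.
Standard quotas: North 6.7333, South 5.3813, East 3.1089, West 2.0773, Central 5.6991.
Lower quotas: North 6, South 5, East 3, West 2, Central 5 (sum 21, leaving 2 seats).
Remainders in descending order: North 0.7333, Central 0.6991, South 0.3813, East 0.1089, West 0.0773.
The surplus seats go to North, Central.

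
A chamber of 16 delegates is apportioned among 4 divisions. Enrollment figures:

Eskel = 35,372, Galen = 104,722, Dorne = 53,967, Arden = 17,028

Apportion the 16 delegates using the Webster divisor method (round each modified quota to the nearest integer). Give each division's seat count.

Eskel 3, Galen 8, Dorne 4, Arden 1

Standard divisor 211089/16 ≈ 13193.062; standard quotas: Eskel 2.681, Galen 7.938, Dorne 4.091, Arden 1.291.
Rounding to the nearest integer gives Eskel 3, Galen 8, Dorne 4, Arden 1 — total 16, matching the house size, so no adjustment is needed.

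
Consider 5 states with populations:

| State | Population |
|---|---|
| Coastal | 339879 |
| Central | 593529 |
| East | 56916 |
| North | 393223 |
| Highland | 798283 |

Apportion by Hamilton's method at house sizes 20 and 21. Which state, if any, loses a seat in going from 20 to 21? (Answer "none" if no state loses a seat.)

East

At 20 seats: Coastal 3, Central 5, East 1, North 4, Highland 7.
At 21 seats: Coastal 3, Central 6, East 0, North 4, Highland 8.
East drops from 1 to 0.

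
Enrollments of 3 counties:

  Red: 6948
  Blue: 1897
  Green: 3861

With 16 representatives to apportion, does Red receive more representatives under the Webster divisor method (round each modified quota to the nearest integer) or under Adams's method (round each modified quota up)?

Webster

Webster: Red 9, Blue 2, Green 5.
Adams: Red 8, Blue 3, Green 5.
Red gets 9 under Webster and 8 under Adams.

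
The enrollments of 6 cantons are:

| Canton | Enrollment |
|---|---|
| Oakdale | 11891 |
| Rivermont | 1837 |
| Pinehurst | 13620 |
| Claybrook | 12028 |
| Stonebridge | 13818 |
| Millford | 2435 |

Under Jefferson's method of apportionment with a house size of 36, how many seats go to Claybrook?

8

Standard divisor 55629/36 ≈ 1545.25; standard quotas: Oakdale 7.695, Rivermont 1.189, Pinehurst 8.814, Claybrook 7.784, Stonebridge 8.942, Millford 1.576.
Rounding down gives 7, 1, 8, 7, 8, 1 = 32 seats, so the divisor must be adjusted.
With modified divisor 1400: modified quotas Oakdale 8.494, Rivermont 1.312, Pinehurst 9.729, Claybrook 8.591, Stonebridge 9.870, Millford 1.739.
Rounding down: Oakdale 8, Rivermont 1, Pinehurst 9, Claybrook 8, Stonebridge 9, Millford 1 (total 36).
Claybrook receives 8.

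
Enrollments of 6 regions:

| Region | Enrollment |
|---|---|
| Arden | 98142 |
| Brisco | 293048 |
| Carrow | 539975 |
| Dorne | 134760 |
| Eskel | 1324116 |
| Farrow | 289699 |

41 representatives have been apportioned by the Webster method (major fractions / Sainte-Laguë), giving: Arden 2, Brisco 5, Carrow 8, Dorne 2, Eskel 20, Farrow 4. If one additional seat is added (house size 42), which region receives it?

Eskel

Priority for the next seat is population ÷ (current seats + 0.5).
Priorities: Arden 39256.800, Brisco 53281.455, Carrow 63526.471, Dorne 53904.000, Eskel 64591.024, Farrow 64377.556.
Highest priority: Eskel.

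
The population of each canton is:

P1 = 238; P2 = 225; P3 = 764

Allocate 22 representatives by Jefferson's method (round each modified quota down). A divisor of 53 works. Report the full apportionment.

P1=4, P2=4, P3=14

With modified divisor 53: modified quotas P1 4.491, P2 4.245, P3 14.415.
Rounding down: P1 4, P2 4, P3 14 (total 22).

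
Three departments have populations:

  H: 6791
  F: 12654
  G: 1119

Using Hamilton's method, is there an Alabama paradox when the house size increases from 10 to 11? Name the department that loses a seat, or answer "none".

At 10 seats: H 3, F 6, G 1.
At 11 seats: H 4, F 7, G 0.
G drops from 1 to 0.

G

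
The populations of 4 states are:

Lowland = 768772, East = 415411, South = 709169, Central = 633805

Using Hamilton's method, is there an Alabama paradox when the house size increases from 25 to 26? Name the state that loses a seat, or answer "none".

At 25 seats: Lowland 8, East 4, South 7, Central 6.
At 26 seats: Lowland 8, East 4, South 7, Central 7.
No state's allocation decreased.

none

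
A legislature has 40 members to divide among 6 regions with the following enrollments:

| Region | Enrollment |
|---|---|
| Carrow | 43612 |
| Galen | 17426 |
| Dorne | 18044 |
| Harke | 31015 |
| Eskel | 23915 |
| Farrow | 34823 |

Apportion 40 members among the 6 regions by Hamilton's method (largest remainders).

Total 168835; standard divisor 168835/40 ≈ 4220.875.
Standard quotas: Carrow 10.3325, Galen 4.1285, Dorne 4.2749, Harke 7.3480, Eskel 5.6659, Farrow 8.2502.
Lower quotas: Carrow 10, Galen 4, Dorne 4, Harke 7, Eskel 5, Farrow 8 (sum 38, leaving 2 seats).
Remainders in descending order: Eskel 0.6659, Harke 0.3480, Carrow 0.3325, Dorne 0.2749, Farrow 0.2502, Galen 0.1285.
The surplus seats go to Eskel, Harke.

Carrow=10; Galen=4; Dorne=4; Harke=8; Eskel=6; Farrow=8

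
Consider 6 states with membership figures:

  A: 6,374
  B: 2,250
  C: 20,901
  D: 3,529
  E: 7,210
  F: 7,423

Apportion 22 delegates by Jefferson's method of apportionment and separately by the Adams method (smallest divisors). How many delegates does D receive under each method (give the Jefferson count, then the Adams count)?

1 and 2

Jefferson: A 3, B 1, C 11, D 1, E 3, F 3.
Adams: A 3, B 1, C 9, D 2, E 3, F 4.
D gets 1 under Jefferson and 2 under Adams.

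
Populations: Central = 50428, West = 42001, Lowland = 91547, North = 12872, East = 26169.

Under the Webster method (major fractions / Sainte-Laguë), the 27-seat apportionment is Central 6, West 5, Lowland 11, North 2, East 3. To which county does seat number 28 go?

Priority for the next seat is population ÷ (current seats + 0.5).
Priorities: Central 7758.154, West 7636.545, Lowland 7960.609, North 5148.800, East 7476.857.
Highest priority: Lowland.

Lowland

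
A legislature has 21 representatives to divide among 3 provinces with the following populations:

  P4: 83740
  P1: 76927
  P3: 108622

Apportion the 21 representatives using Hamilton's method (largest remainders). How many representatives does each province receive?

P4 7, P1 6, P3 8

Standard divisor: 269289 ÷ 21 ≈ 12823.286.
Standard quotas: P4 6.5303, P1 5.9990, P3 8.4707.
Lower quotas: P4 6, P1 5, P3 8 (sum 19, leaving 2 seats).
Remainders in descending order: P1 0.9990, P4 0.5303, P3 0.4707.
The surplus seats go to P1, P4.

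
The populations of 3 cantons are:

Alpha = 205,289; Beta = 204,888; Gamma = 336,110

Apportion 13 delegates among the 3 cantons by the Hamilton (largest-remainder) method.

Alpha 4, Beta 3, Gamma 6

The standard divisor is 746287/13 ≈ 57406.692.
Standard quotas: Alpha 3.5760, Beta 3.5691, Gamma 5.8549.
Lower quotas: Alpha 3, Beta 3, Gamma 5 (sum 11, leaving 2 seats).
Remainders in descending order: Gamma 0.8549, Alpha 0.5760, Beta 0.5691.
The surplus seats go to Gamma, Alpha.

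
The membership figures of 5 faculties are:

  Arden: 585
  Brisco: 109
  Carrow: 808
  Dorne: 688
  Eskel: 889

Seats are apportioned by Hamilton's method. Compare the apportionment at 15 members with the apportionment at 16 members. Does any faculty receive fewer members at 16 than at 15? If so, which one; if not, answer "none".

Brisco

At 15 seats: Arden 3, Brisco 1, Carrow 4, Dorne 3, Eskel 4.
At 16 seats: Arden 3, Brisco 0, Carrow 4, Dorne 4, Eskel 5.
Brisco drops from 1 to 0.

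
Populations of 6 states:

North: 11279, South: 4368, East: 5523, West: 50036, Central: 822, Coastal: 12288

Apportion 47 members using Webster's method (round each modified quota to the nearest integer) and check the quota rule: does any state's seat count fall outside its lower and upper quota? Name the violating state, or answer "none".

Standard quotas: North 6.287, South 2.435, East 3.079, West 27.891, Central 0.458, Coastal 6.850.
Webster allocation: North 6, South 2, East 3, West 29, Central 0, Coastal 7.
West has quota 27.891 (lower 27, upper 28) but receives 29 — outside the quota interval.

West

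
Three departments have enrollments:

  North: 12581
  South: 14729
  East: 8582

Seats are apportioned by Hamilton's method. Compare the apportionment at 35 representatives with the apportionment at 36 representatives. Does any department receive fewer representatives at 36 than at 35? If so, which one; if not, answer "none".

East

At 35 seats: North 12, South 14, East 9.
At 36 seats: North 13, South 15, East 8.
East drops from 9 to 8.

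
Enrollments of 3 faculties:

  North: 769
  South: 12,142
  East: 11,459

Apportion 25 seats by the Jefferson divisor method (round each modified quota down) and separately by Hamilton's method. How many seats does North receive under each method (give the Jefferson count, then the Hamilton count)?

Jefferson: North 0, South 13, East 12.
Hamilton: North 1, South 12, East 12.
North gets 0 under Jefferson and 1 under Hamilton.

0 and 1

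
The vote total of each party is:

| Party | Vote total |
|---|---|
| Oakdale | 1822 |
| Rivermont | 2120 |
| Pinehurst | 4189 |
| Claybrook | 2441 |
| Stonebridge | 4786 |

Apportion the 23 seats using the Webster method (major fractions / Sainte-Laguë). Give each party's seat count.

Oakdale=3, Rivermont=3, Pinehurst=6, Claybrook=4, Stonebridge=7

Standard divisor 15358/23 ≈ 667.739; standard quotas: Oakdale 2.729, Rivermont 3.175, Pinehurst 6.273, Claybrook 3.656, Stonebridge 7.167.
Rounding to the nearest integer gives Oakdale 3, Rivermont 3, Pinehurst 6, Claybrook 4, Stonebridge 7 — total 23, matching the house size, so no adjustment is needed.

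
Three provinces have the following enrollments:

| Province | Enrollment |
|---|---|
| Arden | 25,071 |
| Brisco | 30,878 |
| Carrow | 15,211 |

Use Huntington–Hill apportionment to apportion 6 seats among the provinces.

With divisor 11681: modified quotas Arden 2.146, Brisco 2.643, Carrow 1.302.
Geometric-mean thresholds: Arden √(2·3)=2.449, Brisco √(2·3)=2.449, Carrow √(1·2)=1.414.
Each quota rounded against its threshold gives Arden 2, Brisco 3, Carrow 1 (total 6).

Arden: 2; Brisco: 3; Carrow: 1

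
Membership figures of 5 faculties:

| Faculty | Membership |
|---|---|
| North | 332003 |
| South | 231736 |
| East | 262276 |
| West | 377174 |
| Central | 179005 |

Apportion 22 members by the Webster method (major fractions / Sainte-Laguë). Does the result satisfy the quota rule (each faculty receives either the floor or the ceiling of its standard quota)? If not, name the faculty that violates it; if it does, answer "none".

Standard quotas: North 5.284, South 3.688, East 4.175, West 6.003, Central 2.849.
Webster allocation: North 5, South 4, East 4, West 6, Central 3.
Every allocation lies between the lower and upper quota.

none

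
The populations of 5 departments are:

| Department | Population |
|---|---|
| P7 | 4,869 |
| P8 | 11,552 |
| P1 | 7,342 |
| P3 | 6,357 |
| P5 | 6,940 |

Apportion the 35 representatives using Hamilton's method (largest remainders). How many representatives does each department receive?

P7=5, P8=11, P1=7, P3=6, P5=6

The standard divisor is 37060/35 ≈ 1058.857.
Standard quotas: P7 4.5984, P8 10.9099, P1 6.9339, P3 6.0036, P5 6.5542.
Lower quotas: P7 4, P8 10, P1 6, P3 6, P5 6 (sum 32, leaving 3 seats).
Remainders in descending order: P1 0.9339, P8 0.9099, P7 0.5984, P5 0.5542, P3 0.0036.
Largest remainders: P1, P8, P7 receive the extra seats.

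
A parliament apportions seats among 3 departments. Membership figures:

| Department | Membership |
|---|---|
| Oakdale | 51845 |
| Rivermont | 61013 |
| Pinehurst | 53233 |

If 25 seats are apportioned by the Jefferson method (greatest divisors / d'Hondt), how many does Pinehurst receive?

Standard divisor 166091/25 ≈ 6643.64; standard quotas: Oakdale 7.804, Rivermont 9.184, Pinehurst 8.013.
Rounding down gives 7, 9, 8 = 24 seats, so the divisor must be adjusted.
With modified divisor 6300: modified quotas Oakdale 8.229, Rivermont 9.685, Pinehurst 8.450.
Rounding down: Oakdale 8, Rivermont 9, Pinehurst 8 (total 25).
Pinehurst receives 8.

8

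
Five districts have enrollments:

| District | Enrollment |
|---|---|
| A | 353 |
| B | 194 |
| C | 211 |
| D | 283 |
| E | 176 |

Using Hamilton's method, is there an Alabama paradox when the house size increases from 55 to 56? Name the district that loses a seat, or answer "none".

none

At 55 seats: A 16, B 9, C 9, D 13, E 8.
At 56 seats: A 16, B 9, C 10, D 13, E 8.
No district's allocation decreased.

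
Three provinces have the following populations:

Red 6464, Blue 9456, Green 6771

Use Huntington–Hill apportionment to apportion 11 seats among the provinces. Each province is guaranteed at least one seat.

With divisor 2035: modified quotas Red 3.176, Blue 4.647, Green 3.327.
Geometric-mean thresholds: Red √(3·4)=3.464, Blue √(4·5)=4.472, Green √(3·4)=3.464.
Each quota rounded against its threshold gives Red 3, Blue 5, Green 3 (total 11).

Red=3, Blue=5, Green=3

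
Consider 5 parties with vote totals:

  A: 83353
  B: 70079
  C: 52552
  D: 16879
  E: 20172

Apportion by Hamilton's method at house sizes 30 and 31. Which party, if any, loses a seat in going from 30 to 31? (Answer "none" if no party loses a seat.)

E

At 30 seats: A 10, B 9, C 6, D 2, E 3.
At 31 seats: A 11, B 9, C 7, D 2, E 2.
E drops from 3 to 2.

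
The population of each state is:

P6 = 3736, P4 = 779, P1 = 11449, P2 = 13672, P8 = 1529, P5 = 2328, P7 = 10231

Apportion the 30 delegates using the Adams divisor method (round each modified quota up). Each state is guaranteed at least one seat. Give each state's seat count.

Standard divisor 43724/30 ≈ 1457.467; standard quotas: P6 2.563, P4 0.534, P1 7.855, P2 9.381, P8 1.049, P5 1.597, P7 7.020.
Rounding up gives 3, 1, 8, 10, 2, 2, 8 = 34 seats, so the divisor must be adjusted.
With modified divisor 1670: modified quotas P6 2.237, P4 0.466, P1 6.856, P2 8.187, P8 0.916, P5 1.394, P7 6.126.
Rounding up: P6 3, P4 1, P1 7, P2 9, P8 1, P5 2, P7 7 (total 30).

P6 3, P4 1, P1 7, P2 9, P8 1, P5 2, P7 7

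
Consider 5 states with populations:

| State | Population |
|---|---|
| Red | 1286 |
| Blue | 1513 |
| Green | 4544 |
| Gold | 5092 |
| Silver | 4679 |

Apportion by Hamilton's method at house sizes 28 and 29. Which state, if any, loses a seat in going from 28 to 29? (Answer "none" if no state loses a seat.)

Blue

At 28 seats: Red 2, Blue 3, Green 7, Gold 8, Silver 8.
At 29 seats: Red 2, Blue 2, Green 8, Gold 9, Silver 8.
Blue drops from 3 to 2.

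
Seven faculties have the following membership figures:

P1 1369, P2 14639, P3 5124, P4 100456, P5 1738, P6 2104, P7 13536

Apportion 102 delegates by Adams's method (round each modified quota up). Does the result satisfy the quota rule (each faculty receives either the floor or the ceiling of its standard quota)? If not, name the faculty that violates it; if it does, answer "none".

Standard quotas: P1 1.005, P2 10.745, P3 3.761, P4 73.734, P5 1.276, P6 1.544, P7 9.935.
Adams allocation: P1 1, P2 11, P3 4, P4 72, P5 2, P6 2, P7 10.
P4 has quota 73.734 (lower 73, upper 74) but receives 72 — outside the quota interval.

P4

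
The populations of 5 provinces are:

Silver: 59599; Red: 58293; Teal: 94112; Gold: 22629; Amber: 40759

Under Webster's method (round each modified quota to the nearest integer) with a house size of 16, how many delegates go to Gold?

1

Standard divisor 275392/16 ≈ 17212; standard quotas: Silver 3.463, Red 3.387, Teal 5.468, Gold 1.315, Amber 2.368.
Rounding to the nearest integer gives 3, 3, 5, 1, 2 = 14 seats, so the divisor must be adjusted.
With modified divisor 16800: modified quotas Silver 3.548, Red 3.470, Teal 5.602, Gold 1.347, Amber 2.426.
Rounding to the nearest integer: Silver 4, Red 3, Teal 6, Gold 1, Amber 2 (total 16).
Gold receives 1.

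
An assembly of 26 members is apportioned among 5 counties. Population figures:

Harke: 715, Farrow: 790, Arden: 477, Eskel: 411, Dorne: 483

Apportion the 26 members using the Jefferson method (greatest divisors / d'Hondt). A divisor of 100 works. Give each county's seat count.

Harke=7, Farrow=7, Arden=4, Eskel=4, Dorne=4

With modified divisor 100: modified quotas Harke 7.150, Farrow 7.900, Arden 4.770, Eskel 4.110, Dorne 4.830.
Rounding down: Harke 7, Farrow 7, Arden 4, Eskel 4, Dorne 4 (total 26).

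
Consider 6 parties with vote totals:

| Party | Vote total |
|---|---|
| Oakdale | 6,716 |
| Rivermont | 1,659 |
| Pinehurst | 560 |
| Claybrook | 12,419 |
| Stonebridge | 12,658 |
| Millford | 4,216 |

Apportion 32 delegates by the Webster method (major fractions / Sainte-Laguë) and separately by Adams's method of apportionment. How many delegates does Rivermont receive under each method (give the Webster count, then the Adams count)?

1 and 2

Webster: Oakdale 6, Rivermont 1, Pinehurst 0, Claybrook 10, Stonebridge 11, Millford 4.
Adams: Oakdale 5, Rivermont 2, Pinehurst 1, Claybrook 10, Stonebridge 10, Millford 4.
Rivermont gets 1 under Webster and 2 under Adams.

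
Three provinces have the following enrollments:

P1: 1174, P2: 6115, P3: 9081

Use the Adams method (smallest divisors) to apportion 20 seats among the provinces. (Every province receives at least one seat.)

P1=2, P2=7, P3=11

Standard divisor 16370/20 ≈ 818.5; standard quotas: P1 1.434, P2 7.471, P3 11.095.
Rounding up gives 2, 8, 12 = 22 seats, so the divisor must be adjusted.
With modified divisor 900: modified quotas P1 1.304, P2 6.794, P3 10.090.
Rounding up: P1 2, P2 7, P3 11 (total 20).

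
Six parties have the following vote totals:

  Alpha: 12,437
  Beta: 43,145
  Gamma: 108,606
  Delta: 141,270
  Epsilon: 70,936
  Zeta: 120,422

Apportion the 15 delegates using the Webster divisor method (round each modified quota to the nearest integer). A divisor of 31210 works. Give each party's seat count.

With modified divisor 31210: modified quotas Alpha 0.398, Beta 1.382, Gamma 3.480, Delta 4.526, Epsilon 2.273, Zeta 3.858.
Rounding to the nearest integer: Alpha 0, Beta 1, Gamma 3, Delta 5, Epsilon 2, Zeta 4 (total 15).

Alpha 0, Beta 1, Gamma 3, Delta 5, Epsilon 2, Zeta 4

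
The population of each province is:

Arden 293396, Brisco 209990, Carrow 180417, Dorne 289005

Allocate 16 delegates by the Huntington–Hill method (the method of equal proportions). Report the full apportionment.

With divisor 62621: modified quotas Arden 4.685, Brisco 3.353, Carrow 2.881, Dorne 4.615.
Geometric-mean thresholds: Arden √(4·5)=4.472, Brisco √(3·4)=3.464, Carrow √(2·3)=2.449, Dorne √(4·5)=4.472.
Each quota rounded against its threshold gives Arden 5, Brisco 3, Carrow 3, Dorne 5 (total 16).

Arden: 5, Brisco: 3, Carrow: 3, Dorne: 5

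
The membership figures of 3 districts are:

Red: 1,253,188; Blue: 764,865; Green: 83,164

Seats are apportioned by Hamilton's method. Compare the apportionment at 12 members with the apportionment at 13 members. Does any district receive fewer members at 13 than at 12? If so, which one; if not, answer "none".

At 12 seats: Red 7, Blue 4, Green 1.
At 13 seats: Red 8, Blue 5, Green 0.
Green drops from 1 to 0.

Green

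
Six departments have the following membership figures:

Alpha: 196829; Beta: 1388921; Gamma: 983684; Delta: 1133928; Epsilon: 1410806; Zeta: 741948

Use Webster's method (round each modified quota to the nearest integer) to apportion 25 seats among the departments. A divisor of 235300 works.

With modified divisor 235300: modified quotas Alpha 0.837, Beta 5.903, Gamma 4.181, Delta 4.819, Epsilon 5.996, Zeta 3.153.
Rounding to the nearest integer: Alpha 1, Beta 6, Gamma 4, Delta 5, Epsilon 6, Zeta 3 (total 25).

Alpha: 1; Beta: 6; Gamma: 4; Delta: 5; Epsilon: 6; Zeta: 3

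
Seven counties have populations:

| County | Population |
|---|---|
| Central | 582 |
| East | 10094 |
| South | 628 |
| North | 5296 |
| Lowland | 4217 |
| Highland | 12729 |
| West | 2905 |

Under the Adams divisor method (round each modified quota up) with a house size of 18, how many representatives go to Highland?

Standard divisor 36451/18 ≈ 2025.056; standard quotas: Central 0.287, East 4.985, South 0.310, North 2.615, Lowland 2.082, Highland 6.286, West 1.435.
Rounding up gives 1, 5, 1, 3, 3, 7, 2 = 22 seats, so the divisor must be adjusted.
With modified divisor 2600: modified quotas Central 0.224, East 3.882, South 0.242, North 2.037, Lowland 1.622, Highland 4.896, West 1.117.
Rounding up: Central 1, East 4, South 1, North 3, Lowland 2, Highland 5, West 2 (total 18).
Highland receives 5.

5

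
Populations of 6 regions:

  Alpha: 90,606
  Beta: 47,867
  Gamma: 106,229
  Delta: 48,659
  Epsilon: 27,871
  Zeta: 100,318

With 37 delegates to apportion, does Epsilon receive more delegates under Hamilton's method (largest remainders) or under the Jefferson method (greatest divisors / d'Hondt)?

Hamilton: Alpha 8, Beta 4, Gamma 9, Delta 4, Epsilon 3, Zeta 9.
Jefferson: Alpha 8, Beta 4, Gamma 10, Delta 4, Epsilon 2, Zeta 9.
Epsilon gets 3 under Hamilton and 2 under Jefferson.

Hamilton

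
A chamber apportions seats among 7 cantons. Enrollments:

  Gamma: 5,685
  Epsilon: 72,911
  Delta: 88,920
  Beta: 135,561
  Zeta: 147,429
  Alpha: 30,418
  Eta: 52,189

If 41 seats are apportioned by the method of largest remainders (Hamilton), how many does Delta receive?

The standard divisor is 533113/41 ≈ 13002.756.
Standard quotas: Gamma 0.4372, Epsilon 5.6073, Delta 6.8386, Beta 10.4256, Zeta 11.3383, Alpha 2.3394, Eta 4.0137.
Lower quotas: Gamma 0, Epsilon 5, Delta 6, Beta 10, Zeta 11, Alpha 2, Eta 4 (sum 38, leaving 3 seats).
Remainders in descending order: Delta 0.8386, Epsilon 0.6073, Gamma 0.4372, Beta 0.4256, Alpha 0.3394, Zeta 0.3383, Eta 0.0137.
Largest remainders: Delta, Epsilon, Gamma receive the extra seats.
Delta receives 7.

7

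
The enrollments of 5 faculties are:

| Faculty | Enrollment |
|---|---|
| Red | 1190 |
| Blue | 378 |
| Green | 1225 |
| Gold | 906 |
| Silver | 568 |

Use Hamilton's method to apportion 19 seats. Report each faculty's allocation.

Red=5, Blue=2, Green=5, Gold=4, Silver=3

The standard divisor is 4267/19 ≈ 224.579.
Standard quotas: Red 5.299, Blue 1.683, Green 5.455, Gold 4.034, Silver 2.529.
Lower quotas: Red 5, Blue 1, Green 5, Gold 4, Silver 2 (sum 17, leaving 2 seats).
Remainders in descending order: Blue 0.683, Silver 0.529, Green 0.455, Red 0.299, Gold 0.034.
Largest remainders: Blue, Silver receive the extra seats.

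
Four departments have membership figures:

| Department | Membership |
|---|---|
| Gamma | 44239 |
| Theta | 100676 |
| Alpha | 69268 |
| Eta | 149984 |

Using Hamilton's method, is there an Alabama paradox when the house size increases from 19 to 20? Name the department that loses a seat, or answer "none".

none

At 19 seats: Gamma 2, Theta 5, Alpha 4, Eta 8.
At 20 seats: Gamma 2, Theta 6, Alpha 4, Eta 8.
No department's allocation decreased.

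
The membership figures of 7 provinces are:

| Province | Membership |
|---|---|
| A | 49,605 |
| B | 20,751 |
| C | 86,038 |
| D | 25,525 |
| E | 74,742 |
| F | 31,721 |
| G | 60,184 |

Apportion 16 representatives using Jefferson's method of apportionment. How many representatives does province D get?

Standard divisor 348566/16 ≈ 21785.375; standard quotas: A 2.277, B 0.953, C 3.949, D 1.172, E 3.431, F 1.456, G 2.763.
Rounding down gives 2, 0, 3, 1, 3, 1, 2 = 12 seats, so the divisor must be adjusted.
With modified divisor 17900: modified quotas A 2.771, B 1.159, C 4.807, D 1.426, E 4.176, F 1.772, G 3.362.
Rounding down: A 2, B 1, C 4, D 1, E 4, F 1, G 3 (total 16).
D receives 1.

1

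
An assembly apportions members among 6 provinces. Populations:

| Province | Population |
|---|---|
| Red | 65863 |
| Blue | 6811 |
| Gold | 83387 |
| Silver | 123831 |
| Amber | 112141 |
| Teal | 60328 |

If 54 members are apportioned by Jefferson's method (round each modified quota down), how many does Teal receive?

7

Standard divisor 452361/54 ≈ 8377.056; standard quotas: Red 7.862, Blue 0.813, Gold 9.954, Silver 14.782, Amber 13.387, Teal 7.202.
Rounding down gives 7, 0, 9, 14, 13, 7 = 50 seats, so the divisor must be adjusted.
With modified divisor 7900: modified quotas Red 8.337, Blue 0.862, Gold 10.555, Silver 15.675, Amber 14.195, Teal 7.636.
Rounding down: Red 8, Blue 0, Gold 10, Silver 15, Amber 14, Teal 7 (total 54).
Teal receives 7.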